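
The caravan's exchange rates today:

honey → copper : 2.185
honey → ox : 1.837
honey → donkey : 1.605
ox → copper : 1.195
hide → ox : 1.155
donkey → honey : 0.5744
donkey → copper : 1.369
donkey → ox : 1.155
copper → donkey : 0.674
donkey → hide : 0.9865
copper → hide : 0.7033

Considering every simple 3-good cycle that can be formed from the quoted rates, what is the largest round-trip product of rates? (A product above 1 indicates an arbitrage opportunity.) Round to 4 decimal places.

copper→hide→ox→copper: 0.7033 × 1.155 × 1.195 = 0.97071
copper→donkey→ox→copper: 0.674 × 1.155 × 1.195 = 0.93027
honey→copper→donkey→honey: 2.185 × 0.674 × 0.5744 = 0.84591
Maximum is copper→hide→ox→copper at 0.9707; no arbitrage — every cycle loses value.

0.9707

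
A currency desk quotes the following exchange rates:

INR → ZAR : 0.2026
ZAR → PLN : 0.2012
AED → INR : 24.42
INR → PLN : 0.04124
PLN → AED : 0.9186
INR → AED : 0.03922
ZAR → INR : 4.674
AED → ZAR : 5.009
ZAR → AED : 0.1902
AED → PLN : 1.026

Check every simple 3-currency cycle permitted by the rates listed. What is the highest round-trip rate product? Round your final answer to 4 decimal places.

0.9410

AED→INR→ZAR→AED: 24.42 × 0.2026 × 0.1902 = 0.94101
AED→ZAR→PLN→AED: 5.009 × 0.2012 × 0.9186 = 0.92578
AED→INR→PLN→AED: 24.42 × 0.04124 × 0.9186 = 0.92510
AED→ZAR→INR→AED: 5.009 × 4.674 × 0.03922 = 0.91822
Maximum is AED→INR→ZAR→AED at 0.9410; no arbitrage — every cycle loses value.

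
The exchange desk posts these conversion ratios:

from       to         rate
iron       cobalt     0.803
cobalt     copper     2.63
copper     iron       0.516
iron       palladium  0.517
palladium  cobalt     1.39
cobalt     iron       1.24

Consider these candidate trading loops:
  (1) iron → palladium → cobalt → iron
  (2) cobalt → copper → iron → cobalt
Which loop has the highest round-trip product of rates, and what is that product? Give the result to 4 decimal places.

(1) 0.517 × 1.39 × 1.24 = 0.89110
(2) 2.63 × 0.516 × 0.803 = 1.08974
Highest is cycle (2) at 1.0897 (>1, arbitrage).

1.0897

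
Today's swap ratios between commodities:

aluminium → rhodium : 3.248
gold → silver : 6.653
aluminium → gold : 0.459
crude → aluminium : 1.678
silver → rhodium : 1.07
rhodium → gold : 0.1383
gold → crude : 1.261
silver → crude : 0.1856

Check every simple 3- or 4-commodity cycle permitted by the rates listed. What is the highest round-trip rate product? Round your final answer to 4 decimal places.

0.9845

silver→rhodium→gold→silver: 1.07 × 0.1383 × 6.653 = 0.98452
crude→aluminium→gold→crude: 1.678 × 0.459 × 1.261 = 0.97122
crude→aluminium→gold→silver→crude: 1.678 × 0.459 × 6.653 × 0.1856 = 0.95104
crude→aluminium→rhodium→gold→crude: 1.678 × 3.248 × 0.1383 × 1.261 = 0.95048
Maximum is silver→rhodium→gold→silver at 0.9845; no arbitrage — every cycle loses value.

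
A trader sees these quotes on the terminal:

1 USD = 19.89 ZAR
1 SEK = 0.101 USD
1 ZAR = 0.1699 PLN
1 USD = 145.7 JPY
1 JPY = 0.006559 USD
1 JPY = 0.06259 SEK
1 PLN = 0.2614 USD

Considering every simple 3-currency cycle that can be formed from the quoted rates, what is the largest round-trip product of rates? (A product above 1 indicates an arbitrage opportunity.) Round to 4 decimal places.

0.9211

USD→JPY→SEK→USD: 145.7 × 0.06259 × 0.101 = 0.92106
USD→ZAR→PLN→USD: 19.89 × 0.1699 × 0.2614 = 0.88335
Maximum is USD→JPY→SEK→USD at 0.9211; no arbitrage — every cycle loses value.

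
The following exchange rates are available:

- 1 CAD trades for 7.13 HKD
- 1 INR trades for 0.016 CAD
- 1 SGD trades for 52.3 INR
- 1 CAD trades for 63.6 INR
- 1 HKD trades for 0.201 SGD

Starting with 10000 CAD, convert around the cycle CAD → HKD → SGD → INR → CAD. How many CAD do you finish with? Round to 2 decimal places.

11992.43

10000 CAD × 7.13 = 71300 HKD
71300 HKD × 0.201 = 14331.3 SGD
14331.3 SGD × 52.3 = 749526.99 INR
749526.99 INR × 0.016 = 11992.43184 CAD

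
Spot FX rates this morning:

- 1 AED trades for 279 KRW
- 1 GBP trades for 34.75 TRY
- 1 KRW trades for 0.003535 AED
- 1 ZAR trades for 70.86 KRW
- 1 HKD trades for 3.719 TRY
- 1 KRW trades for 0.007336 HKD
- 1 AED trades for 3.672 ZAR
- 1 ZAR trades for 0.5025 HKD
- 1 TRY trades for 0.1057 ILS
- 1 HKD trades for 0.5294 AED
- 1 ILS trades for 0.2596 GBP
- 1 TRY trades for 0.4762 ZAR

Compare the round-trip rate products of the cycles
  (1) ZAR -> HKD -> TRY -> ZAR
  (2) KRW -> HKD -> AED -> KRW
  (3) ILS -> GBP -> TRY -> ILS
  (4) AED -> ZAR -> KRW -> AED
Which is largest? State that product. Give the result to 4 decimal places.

(1) 0.5025 × 3.719 × 0.4762 = 0.88992
(2) 0.007336 × 0.5294 × 279 = 1.08355
(3) 0.2596 × 34.75 × 0.1057 = 0.95353
(4) 3.672 × 70.86 × 0.003535 = 0.91980
Highest is cycle (2) at 1.0835 (>1, arbitrage).

1.0835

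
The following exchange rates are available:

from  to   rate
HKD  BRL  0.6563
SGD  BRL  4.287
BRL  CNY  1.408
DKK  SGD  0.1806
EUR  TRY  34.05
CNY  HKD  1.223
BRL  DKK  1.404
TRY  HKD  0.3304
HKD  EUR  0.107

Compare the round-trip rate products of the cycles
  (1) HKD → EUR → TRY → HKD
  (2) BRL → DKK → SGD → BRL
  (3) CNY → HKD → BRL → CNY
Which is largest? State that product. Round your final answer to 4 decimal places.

(1) 0.107 × 34.05 × 0.3304 = 1.20376
(2) 1.404 × 0.1806 × 4.287 = 1.08702
(3) 1.223 × 0.6563 × 1.408 = 1.13014
Highest is cycle (1) at 1.2038 (>1, arbitrage).

1.2038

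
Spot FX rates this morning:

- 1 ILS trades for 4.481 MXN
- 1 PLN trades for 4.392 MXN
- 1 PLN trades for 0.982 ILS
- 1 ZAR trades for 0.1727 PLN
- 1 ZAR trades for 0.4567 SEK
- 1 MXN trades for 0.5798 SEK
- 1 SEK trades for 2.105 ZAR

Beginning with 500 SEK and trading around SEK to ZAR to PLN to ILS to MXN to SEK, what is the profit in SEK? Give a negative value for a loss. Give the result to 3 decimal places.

500 SEK × 2.105 = 1052.5 ZAR
1052.5 ZAR × 0.1727 = 181.76675 PLN
181.76675 PLN × 0.982 = 178.4949485 ILS
178.4949485 ILS × 4.481 = 799.8358642285 MXN
799.8358642285 MXN × 0.5798 = 463.7448340796843 SEK
Net change: 463.7448340796843 − 500 = -36.2551659203157 SEK

-36.255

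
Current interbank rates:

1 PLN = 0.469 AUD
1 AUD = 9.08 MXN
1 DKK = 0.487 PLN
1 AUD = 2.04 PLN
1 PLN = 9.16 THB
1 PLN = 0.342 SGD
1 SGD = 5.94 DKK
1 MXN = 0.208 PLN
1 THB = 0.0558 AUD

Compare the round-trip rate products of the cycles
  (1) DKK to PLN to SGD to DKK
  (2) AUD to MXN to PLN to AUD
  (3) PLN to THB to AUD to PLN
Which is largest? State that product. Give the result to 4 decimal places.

1.0427

(1) 0.487 × 0.342 × 5.94 = 0.98933
(2) 9.08 × 0.208 × 0.469 = 0.88577
(3) 9.16 × 0.0558 × 2.04 = 1.04270
Highest is cycle (3) at 1.0427 (>1, arbitrage).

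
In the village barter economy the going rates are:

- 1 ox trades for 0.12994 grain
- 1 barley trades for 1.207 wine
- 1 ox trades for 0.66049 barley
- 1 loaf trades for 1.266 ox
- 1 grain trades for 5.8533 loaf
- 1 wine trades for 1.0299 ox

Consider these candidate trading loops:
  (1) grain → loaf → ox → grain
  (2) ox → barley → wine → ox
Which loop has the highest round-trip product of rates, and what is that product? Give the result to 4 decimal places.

0.9629

(1) 5.8533 × 1.266 × 0.12994 = 0.96289
(2) 0.66049 × 1.207 × 1.0299 = 0.82105
Highest is cycle (1) at 0.9629 (≤1, no arbitrage).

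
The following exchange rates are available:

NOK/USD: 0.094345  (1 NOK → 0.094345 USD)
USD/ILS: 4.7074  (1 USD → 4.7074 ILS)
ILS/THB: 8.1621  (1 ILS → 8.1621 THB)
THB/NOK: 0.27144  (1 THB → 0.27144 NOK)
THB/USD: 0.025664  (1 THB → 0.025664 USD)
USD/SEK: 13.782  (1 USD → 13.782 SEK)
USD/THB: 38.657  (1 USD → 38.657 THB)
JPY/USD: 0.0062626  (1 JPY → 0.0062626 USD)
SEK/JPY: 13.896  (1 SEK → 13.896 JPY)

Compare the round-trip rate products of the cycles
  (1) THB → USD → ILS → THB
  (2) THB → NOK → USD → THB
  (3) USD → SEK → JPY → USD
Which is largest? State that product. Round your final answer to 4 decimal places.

(1) 0.025664 × 4.7074 × 8.1621 = 0.98607
(2) 0.27144 × 0.094345 × 38.657 = 0.98997
(3) 13.782 × 13.896 × 0.0062626 = 1.19938
Highest is cycle (3) at 1.1994 (>1, arbitrage).

1.1994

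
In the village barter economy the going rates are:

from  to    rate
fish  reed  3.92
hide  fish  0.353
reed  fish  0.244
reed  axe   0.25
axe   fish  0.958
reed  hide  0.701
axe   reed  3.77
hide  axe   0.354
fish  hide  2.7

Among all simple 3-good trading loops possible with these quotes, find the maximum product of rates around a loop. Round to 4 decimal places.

0.9700

reed→hide→fish→reed: 0.701 × 0.353 × 3.92 = 0.97002
reed→axe→fish→reed: 0.25 × 0.958 × 3.92 = 0.93884
reed→hide→axe→reed: 0.701 × 0.354 × 3.77 = 0.93554
hide→axe→fish→hide: 0.354 × 0.958 × 2.7 = 0.91566
Maximum is reed→hide→fish→reed at 0.9700; no arbitrage — every cycle loses value.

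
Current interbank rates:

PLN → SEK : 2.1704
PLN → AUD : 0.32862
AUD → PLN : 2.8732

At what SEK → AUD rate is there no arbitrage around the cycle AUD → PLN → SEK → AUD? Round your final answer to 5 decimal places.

Known legs of the cycle: 2.8732 × 2.1704 = 6.23599328
For no arbitrage the full-cycle product must be 1, so the missing rate is 1 / 6.23599328 ≈ 0.1603594.

0.16036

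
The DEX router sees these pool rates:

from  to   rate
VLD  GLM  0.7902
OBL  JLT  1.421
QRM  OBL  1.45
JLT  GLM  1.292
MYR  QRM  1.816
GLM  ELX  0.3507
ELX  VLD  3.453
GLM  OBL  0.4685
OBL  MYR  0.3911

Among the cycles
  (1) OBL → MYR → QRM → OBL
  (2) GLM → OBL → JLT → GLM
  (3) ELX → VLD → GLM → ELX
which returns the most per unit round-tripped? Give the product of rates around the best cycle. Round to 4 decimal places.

(1) 0.3911 × 1.816 × 1.45 = 1.02984
(2) 0.4685 × 1.421 × 1.292 = 0.86013
(3) 3.453 × 0.7902 × 0.3507 = 0.95691
Highest is cycle (1) at 1.0298 (>1, arbitrage).

1.0298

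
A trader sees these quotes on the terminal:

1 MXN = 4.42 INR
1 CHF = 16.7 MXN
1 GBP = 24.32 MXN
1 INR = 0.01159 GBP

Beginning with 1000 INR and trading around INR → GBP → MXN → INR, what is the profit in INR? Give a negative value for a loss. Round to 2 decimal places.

245.86

1000 INR × 0.01159 = 11.59 GBP
11.59 GBP × 24.32 = 281.8688 MXN
281.8688 MXN × 4.42 = 1245.860096 INR
Net change: 1245.860096 − 1000 = 245.860096 INR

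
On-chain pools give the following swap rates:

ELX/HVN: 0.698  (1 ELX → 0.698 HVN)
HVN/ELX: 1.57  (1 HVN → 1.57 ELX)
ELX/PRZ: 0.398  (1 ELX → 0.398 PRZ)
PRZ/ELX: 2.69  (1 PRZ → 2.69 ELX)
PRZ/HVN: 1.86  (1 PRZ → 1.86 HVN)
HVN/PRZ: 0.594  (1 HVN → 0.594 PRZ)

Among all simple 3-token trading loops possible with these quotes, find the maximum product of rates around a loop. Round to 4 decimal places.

HVN→ELX→PRZ→HVN: 1.57 × 0.398 × 1.86 = 1.16224
HVN→PRZ→ELX→HVN: 0.594 × 2.69 × 0.698 = 1.11531
Maximum is HVN→ELX→PRZ→HVN at 1.1622; arbitrage exists.

1.1622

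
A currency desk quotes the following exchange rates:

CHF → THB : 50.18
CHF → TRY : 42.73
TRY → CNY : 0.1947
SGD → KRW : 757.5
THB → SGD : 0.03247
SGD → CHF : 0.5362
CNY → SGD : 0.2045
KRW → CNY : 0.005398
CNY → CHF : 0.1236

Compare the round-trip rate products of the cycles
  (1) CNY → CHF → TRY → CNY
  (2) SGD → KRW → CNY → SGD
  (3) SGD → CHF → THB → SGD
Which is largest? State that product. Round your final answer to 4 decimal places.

1.0283

(1) 0.1236 × 42.73 × 0.1947 = 1.02829
(2) 757.5 × 0.005398 × 0.2045 = 0.83620
(3) 0.5362 × 50.18 × 0.03247 = 0.87365
Highest is cycle (1) at 1.0283 (>1, arbitrage).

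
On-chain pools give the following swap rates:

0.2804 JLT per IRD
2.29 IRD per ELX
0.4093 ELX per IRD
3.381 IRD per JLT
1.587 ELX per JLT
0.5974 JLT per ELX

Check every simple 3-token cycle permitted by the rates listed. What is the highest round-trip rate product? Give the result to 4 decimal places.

1.0190

IRD→JLT→ELX→IRD: 0.2804 × 1.587 × 2.29 = 1.01904
IRD→ELX→JLT→IRD: 0.4093 × 0.5974 × 3.381 = 0.82671
Maximum is IRD→JLT→ELX→IRD at 1.0190; arbitrage exists.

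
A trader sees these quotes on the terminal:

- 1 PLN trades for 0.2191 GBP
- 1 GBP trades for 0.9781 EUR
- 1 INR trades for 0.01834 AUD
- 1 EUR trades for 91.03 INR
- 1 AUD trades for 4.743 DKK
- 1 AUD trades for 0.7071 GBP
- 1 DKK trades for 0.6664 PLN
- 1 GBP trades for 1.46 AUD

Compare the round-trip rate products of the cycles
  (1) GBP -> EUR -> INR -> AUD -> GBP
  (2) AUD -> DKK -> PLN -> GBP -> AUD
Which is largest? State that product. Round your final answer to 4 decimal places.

1.1546

(1) 0.9781 × 91.03 × 0.01834 × 0.7071 = 1.15464
(2) 4.743 × 0.6664 × 0.2191 × 1.46 = 1.01107
Highest is cycle (1) at 1.1546 (>1, arbitrage).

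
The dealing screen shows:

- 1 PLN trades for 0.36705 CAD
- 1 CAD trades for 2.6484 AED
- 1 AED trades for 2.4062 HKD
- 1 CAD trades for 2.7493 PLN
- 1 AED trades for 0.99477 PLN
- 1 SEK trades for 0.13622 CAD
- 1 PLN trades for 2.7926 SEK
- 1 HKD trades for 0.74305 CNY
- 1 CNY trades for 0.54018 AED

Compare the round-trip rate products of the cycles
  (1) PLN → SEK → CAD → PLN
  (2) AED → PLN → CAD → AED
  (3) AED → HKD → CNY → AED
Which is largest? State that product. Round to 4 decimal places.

1.0459

(1) 2.7926 × 0.13622 × 2.7493 = 1.04586
(2) 0.99477 × 0.36705 × 2.6484 = 0.96701
(3) 2.4062 × 0.74305 × 0.54018 = 0.96580
Highest is cycle (1) at 1.0459 (>1, arbitrage).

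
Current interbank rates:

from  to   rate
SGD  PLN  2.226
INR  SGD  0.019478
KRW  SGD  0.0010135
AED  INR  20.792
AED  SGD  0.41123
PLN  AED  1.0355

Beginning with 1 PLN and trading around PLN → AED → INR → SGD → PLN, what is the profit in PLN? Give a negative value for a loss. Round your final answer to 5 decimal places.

-0.06650

1 PLN × 1.0355 = 1.0355 AED
1.0355 AED × 20.792 = 21.530116 INR
21.530116 INR × 0.019478 = 0.419363599448 SGD
0.419363599448 SGD × 2.226 = 0.933503372371248 PLN
Net change: 0.933503372371248 − 1 = -0.066496627628752 PLN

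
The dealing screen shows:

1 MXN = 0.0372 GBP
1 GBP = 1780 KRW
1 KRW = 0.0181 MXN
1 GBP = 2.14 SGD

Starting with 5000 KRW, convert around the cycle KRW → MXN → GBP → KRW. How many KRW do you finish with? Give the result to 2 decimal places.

5000 KRW × 0.0181 = 90.5 MXN
90.5 MXN × 0.0372 = 3.3666 GBP
3.3666 GBP × 1780 = 5992.548 KRW

5992.55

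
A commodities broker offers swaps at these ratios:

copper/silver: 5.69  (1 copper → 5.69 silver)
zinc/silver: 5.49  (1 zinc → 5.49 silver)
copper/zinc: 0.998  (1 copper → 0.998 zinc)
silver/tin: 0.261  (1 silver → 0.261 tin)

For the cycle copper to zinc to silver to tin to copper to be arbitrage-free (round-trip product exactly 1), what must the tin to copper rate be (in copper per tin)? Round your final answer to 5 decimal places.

Known legs of the cycle: 0.998 × 5.49 × 0.261 = 1.43002422
For no arbitrage the full-cycle product must be 1, so the missing rate is 1 / 1.43002422 ≈ 0.6992889.

0.69929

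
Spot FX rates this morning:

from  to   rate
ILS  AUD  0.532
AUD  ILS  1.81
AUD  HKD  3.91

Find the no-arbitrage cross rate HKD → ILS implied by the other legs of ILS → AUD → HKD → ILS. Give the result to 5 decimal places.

Known legs of the cycle: 0.532 × 3.91 = 2.08012
For no arbitrage the full-cycle product must be 1, so the missing rate is 1 / 2.08012 ≈ 0.4807415.

0.48074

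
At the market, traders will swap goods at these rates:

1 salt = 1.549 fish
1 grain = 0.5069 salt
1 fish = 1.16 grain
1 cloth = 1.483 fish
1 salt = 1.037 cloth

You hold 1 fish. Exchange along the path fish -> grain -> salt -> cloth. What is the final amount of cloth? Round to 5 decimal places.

1 fish × 1.16 = 1.16 grain
1.16 grain × 0.5069 = 0.588004 salt
0.588004 salt × 1.037 = 0.609760148 cloth

0.60976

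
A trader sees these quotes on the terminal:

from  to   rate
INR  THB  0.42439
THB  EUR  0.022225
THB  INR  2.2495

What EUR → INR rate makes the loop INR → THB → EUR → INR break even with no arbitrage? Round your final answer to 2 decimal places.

Known legs of the cycle: 0.42439 × 0.022225 = 0.00943206775
For no arbitrage the full-cycle product must be 1, so the missing rate is 1 / 0.00943206775 ≈ 106.0213.

106.02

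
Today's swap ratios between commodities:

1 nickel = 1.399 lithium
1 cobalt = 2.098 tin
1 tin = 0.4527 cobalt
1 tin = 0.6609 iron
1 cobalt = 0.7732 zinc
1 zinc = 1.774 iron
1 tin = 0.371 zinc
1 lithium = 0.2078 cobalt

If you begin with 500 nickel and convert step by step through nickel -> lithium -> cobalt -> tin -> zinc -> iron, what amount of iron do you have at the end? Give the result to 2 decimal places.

500 nickel × 1.399 = 699.5 lithium
699.5 lithium × 0.2078 = 145.3561 cobalt
145.3561 cobalt × 2.098 = 304.9570978 tin
304.9570978 tin × 0.371 = 113.1390832838 zinc
113.1390832838 zinc × 1.774 = 200.7087337454612 iron

200.71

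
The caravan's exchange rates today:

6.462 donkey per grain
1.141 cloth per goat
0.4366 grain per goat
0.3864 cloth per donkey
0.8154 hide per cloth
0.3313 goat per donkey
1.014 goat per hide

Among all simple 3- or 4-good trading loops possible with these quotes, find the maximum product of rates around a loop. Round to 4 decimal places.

0.9434

hide→goat→cloth→hide: 1.014 × 1.141 × 0.8154 = 0.94340
goat→grain→donkey→goat: 0.4366 × 6.462 × 0.3313 = 0.93470
Maximum is hide→goat→cloth→hide at 0.9434; no arbitrage — every cycle loses value.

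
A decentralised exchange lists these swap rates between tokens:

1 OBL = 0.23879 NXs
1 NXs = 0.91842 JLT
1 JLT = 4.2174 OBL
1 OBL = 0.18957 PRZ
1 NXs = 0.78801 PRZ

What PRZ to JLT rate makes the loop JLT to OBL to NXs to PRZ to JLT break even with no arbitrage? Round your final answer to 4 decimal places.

1.2601

Known legs of the cycle: 4.2174 × 0.23879 × 0.78801 = 0.79358355217746
For no arbitrage the full-cycle product must be 1, so the missing rate is 1 / 0.79358355217746 ≈ 1.260107.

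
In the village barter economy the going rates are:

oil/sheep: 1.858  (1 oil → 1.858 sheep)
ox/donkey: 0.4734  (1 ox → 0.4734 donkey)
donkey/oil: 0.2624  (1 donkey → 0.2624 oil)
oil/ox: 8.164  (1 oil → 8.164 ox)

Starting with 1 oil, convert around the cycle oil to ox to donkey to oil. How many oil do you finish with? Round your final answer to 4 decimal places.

1 oil × 8.164 = 8.164 ox
8.164 ox × 0.4734 = 3.8648376 donkey
3.8648376 donkey × 0.2624 = 1.01413338624 oil

1.0141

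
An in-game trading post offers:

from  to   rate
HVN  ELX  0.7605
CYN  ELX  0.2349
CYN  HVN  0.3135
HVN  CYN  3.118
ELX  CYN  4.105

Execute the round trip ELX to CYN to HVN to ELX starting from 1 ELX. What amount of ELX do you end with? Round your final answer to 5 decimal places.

0.97870

1 ELX × 4.105 = 4.105 CYN
4.105 CYN × 0.3135 = 1.2869175 HVN
1.2869175 HVN × 0.7605 = 0.97870075875 ELX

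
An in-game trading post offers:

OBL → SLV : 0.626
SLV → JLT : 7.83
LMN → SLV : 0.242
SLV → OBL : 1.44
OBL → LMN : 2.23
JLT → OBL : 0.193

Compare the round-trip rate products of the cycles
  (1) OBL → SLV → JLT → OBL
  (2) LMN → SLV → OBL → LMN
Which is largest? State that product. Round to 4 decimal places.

(1) 0.626 × 7.83 × 0.193 = 0.94600
(2) 0.242 × 1.44 × 2.23 = 0.77711
Highest is cycle (1) at 0.9460 (≤1, no arbitrage).

0.9460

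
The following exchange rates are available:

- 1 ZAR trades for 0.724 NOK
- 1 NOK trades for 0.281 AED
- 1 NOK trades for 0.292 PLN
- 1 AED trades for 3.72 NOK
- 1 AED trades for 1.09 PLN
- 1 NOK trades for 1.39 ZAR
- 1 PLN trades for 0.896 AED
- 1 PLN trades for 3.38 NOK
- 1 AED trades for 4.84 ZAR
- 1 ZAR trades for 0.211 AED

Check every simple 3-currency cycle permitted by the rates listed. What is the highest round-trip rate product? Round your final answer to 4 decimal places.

1.0910

ZAR→AED→NOK→ZAR: 0.211 × 3.72 × 1.39 = 1.09104
PLN→NOK→AED→PLN: 3.38 × 0.281 × 1.09 = 1.03526
ZAR→NOK→AED→ZAR: 0.724 × 0.281 × 4.84 = 0.98467
PLN→AED→NOK→PLN: 0.896 × 3.72 × 0.292 = 0.97327
Maximum is ZAR→AED→NOK→ZAR at 1.0910; arbitrage exists.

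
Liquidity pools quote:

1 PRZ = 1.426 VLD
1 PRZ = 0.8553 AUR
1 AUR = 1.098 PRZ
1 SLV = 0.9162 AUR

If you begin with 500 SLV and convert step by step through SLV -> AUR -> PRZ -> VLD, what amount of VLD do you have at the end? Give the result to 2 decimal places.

717.27

500 SLV × 0.9162 = 458.1 AUR
458.1 AUR × 1.098 = 502.9938 PRZ
502.9938 PRZ × 1.426 = 717.2691588 VLD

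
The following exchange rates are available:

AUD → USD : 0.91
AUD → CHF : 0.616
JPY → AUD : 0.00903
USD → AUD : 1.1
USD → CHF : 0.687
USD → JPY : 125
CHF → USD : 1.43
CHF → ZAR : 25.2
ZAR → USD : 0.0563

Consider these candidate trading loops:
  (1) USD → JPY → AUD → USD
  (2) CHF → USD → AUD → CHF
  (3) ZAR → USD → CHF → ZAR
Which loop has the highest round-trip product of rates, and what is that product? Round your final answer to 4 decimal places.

(1) 125 × 0.00903 × 0.91 = 1.02716
(2) 1.43 × 1.1 × 0.616 = 0.96897
(3) 0.0563 × 0.687 × 25.2 = 0.97469
Highest is cycle (1) at 1.0272 (>1, arbitrage).

1.0272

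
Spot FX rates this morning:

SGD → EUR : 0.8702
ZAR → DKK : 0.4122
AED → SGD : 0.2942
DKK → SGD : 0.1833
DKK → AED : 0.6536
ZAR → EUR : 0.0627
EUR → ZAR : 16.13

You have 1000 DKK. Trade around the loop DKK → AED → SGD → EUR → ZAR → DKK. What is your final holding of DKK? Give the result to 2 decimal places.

1000 DKK × 0.6536 = 653.6 AED
653.6 AED × 0.2942 = 192.28912 SGD
192.28912 SGD × 0.8702 = 167.329992224 EUR
167.329992224 EUR × 16.13 = 2699.03277457312 ZAR
2699.03277457312 ZAR × 0.4122 = 1112.541309679040064 DKK

1112.54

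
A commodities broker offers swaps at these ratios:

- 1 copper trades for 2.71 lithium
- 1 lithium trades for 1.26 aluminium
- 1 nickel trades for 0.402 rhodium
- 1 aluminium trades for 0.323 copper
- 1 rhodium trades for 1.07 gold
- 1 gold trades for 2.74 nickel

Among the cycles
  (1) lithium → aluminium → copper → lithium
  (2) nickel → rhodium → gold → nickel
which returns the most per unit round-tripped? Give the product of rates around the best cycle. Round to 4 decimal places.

1.1786

(1) 1.26 × 0.323 × 2.71 = 1.10292
(2) 0.402 × 1.07 × 2.74 = 1.17858
Highest is cycle (2) at 1.1786 (>1, arbitrage).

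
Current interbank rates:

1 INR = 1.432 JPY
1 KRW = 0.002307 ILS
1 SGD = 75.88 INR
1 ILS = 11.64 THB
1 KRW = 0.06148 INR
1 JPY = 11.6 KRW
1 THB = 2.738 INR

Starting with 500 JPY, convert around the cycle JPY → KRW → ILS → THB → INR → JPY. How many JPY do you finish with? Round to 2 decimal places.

500 JPY × 11.6 = 5800 KRW
5800 KRW × 0.002307 = 13.3806 ILS
13.3806 ILS × 11.64 = 155.750184 THB
155.750184 THB × 2.738 = 426.444003792 INR
426.444003792 INR × 1.432 = 610.667813430144 JPY

610.67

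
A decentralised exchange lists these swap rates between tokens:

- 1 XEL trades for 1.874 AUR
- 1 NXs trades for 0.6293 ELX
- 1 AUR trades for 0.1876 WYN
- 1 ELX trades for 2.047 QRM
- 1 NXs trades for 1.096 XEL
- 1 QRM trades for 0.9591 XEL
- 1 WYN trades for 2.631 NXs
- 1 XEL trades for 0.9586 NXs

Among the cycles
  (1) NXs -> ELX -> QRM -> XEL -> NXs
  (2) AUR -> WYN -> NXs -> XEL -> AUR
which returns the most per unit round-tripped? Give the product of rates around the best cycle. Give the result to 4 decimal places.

1.1843

(1) 0.6293 × 2.047 × 0.9591 × 0.9586 = 1.18434
(2) 0.1876 × 2.631 × 1.096 × 1.874 = 1.01376
Highest is cycle (1) at 1.1843 (>1, arbitrage).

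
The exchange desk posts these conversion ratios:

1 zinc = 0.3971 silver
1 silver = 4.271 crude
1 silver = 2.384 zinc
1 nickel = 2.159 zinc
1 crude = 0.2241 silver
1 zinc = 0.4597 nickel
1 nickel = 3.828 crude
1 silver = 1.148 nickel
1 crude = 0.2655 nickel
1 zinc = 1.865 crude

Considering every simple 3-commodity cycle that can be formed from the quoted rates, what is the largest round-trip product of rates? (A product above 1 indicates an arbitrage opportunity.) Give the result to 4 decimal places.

nickel→zinc→crude→nickel: 2.159 × 1.865 × 0.2655 = 1.06905
zinc→crude→silver→zinc: 1.865 × 0.2241 × 2.384 = 0.99638
nickel→crude→silver→nickel: 3.828 × 0.2241 × 1.148 = 0.98482
nickel→zinc→silver→nickel: 2.159 × 0.3971 × 1.148 = 0.98423
Maximum is nickel→zinc→crude→nickel at 1.0690; arbitrage exists.

1.0690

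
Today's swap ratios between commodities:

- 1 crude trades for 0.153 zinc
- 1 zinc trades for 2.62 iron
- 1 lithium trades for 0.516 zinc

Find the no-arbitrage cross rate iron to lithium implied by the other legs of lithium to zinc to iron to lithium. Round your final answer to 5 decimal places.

0.73969

Known legs of the cycle: 0.516 × 2.62 = 1.35192
For no arbitrage the full-cycle product must be 1, so the missing rate is 1 / 1.35192 ≈ 0.7396887.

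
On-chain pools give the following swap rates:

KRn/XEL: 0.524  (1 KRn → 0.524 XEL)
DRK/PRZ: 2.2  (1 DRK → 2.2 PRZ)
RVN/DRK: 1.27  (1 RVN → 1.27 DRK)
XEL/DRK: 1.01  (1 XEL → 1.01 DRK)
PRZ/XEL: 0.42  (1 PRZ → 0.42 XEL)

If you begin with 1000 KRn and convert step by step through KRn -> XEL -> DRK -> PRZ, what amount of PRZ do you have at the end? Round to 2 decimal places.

1000 KRn × 0.524 = 524 XEL
524 XEL × 1.01 = 529.24 DRK
529.24 DRK × 2.2 = 1164.328 PRZ

1164.33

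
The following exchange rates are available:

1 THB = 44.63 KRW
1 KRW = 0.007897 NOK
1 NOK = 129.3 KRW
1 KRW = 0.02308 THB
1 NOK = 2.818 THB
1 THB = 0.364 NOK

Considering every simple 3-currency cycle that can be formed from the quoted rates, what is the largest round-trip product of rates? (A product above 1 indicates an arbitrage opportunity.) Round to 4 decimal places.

1.0863

NOK→KRW→THB→NOK: 129.3 × 0.02308 × 0.364 = 1.08626
NOK→THB→KRW→NOK: 2.818 × 44.63 × 0.007897 = 0.99318
Maximum is NOK→KRW→THB→NOK at 1.0863; arbitrage exists.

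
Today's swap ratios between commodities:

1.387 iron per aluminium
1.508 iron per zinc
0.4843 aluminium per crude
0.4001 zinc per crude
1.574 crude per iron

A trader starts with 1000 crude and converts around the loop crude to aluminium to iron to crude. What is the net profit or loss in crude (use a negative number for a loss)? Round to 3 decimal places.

57.294

1000 crude × 0.4843 = 484.3 aluminium
484.3 aluminium × 1.387 = 671.7241 iron
671.7241 iron × 1.574 = 1057.2937334 crude
Net change: 1057.2937334 − 1000 = 57.2937334 crude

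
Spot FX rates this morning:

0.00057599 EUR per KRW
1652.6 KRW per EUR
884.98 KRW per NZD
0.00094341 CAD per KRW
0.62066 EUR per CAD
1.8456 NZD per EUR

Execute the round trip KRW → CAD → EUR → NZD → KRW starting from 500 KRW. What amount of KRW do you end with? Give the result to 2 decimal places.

478.18

500 KRW × 0.00094341 = 0.471705 CAD
0.471705 CAD × 0.62066 = 0.2927684253 EUR
0.2927684253 EUR × 1.8456 = 0.54033340573368 NZD
0.54033340573368 NZD × 884.98 = 478.1842574061921264 KRW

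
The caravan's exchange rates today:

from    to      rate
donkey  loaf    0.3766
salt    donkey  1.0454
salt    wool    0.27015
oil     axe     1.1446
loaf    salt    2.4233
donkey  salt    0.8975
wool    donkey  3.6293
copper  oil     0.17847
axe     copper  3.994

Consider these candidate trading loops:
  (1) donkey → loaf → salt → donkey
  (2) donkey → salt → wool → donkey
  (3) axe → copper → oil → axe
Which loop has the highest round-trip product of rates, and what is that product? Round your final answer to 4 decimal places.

(1) 0.3766 × 2.4233 × 1.0454 = 0.95405
(2) 0.8975 × 0.27015 × 3.6293 = 0.87996
(3) 3.994 × 0.17847 × 1.1446 = 0.81588
Highest is cycle (1) at 0.9540 (≤1, no arbitrage).

0.9540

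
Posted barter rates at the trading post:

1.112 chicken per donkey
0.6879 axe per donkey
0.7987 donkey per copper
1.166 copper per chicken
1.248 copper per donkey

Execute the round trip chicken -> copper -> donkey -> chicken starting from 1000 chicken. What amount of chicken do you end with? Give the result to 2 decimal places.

1000 chicken × 1.166 = 1166 copper
1166 copper × 0.7987 = 931.2842 donkey
931.2842 donkey × 1.112 = 1035.5880304 chicken

1035.59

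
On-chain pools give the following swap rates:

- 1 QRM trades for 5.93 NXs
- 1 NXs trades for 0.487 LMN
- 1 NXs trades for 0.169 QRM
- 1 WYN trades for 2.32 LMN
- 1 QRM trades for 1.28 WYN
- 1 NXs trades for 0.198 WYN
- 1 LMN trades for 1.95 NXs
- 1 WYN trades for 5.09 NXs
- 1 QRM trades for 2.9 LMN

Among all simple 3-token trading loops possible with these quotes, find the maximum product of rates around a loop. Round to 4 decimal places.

1.1011

NXs→QRM→WYN→NXs: 0.169 × 1.28 × 5.09 = 1.10107
NXs→QRM→LMN→NXs: 0.169 × 2.9 × 1.95 = 0.95570
NXs→WYN→LMN→NXs: 0.198 × 2.32 × 1.95 = 0.89575
Maximum is NXs→QRM→WYN→NXs at 1.1011; arbitrage exists.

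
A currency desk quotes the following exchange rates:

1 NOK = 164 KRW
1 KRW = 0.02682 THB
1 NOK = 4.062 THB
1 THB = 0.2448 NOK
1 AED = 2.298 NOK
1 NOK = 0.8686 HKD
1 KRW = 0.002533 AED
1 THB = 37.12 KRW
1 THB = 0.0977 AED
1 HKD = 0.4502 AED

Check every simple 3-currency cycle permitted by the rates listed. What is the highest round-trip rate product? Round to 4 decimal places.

1.0767

KRW→THB→NOK→KRW: 0.02682 × 0.2448 × 164 = 1.07675
AED→NOK→KRW→AED: 2.298 × 164 × 0.002533 = 0.95462
AED→NOK→THB→AED: 2.298 × 4.062 × 0.0977 = 0.91198
HKD→AED→NOK→HKD: 0.4502 × 2.298 × 0.8686 = 0.89862
Maximum is KRW→THB→NOK→KRW at 1.0767; arbitrage exists.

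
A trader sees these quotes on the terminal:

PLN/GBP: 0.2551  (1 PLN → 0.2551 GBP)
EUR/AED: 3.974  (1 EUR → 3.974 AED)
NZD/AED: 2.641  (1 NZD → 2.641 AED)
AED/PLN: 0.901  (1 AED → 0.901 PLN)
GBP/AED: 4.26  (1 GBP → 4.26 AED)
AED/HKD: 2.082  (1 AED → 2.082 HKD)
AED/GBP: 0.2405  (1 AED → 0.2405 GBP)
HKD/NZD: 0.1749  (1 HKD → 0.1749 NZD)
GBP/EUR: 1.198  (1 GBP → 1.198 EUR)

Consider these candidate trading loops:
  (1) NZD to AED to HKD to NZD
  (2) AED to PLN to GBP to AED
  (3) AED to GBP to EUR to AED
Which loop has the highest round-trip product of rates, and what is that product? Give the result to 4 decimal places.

(1) 2.641 × 2.082 × 0.1749 = 0.96170
(2) 0.901 × 0.2551 × 4.26 = 0.97914
(3) 0.2405 × 1.198 × 3.974 = 1.14498
Highest is cycle (3) at 1.1450 (>1, arbitrage).

1.1450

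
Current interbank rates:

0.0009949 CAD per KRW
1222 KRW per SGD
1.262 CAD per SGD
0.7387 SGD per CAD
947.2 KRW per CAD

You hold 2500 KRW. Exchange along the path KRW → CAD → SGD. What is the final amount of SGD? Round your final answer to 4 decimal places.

2500 KRW × 0.0009949 = 2.48725 CAD
2.48725 CAD × 0.7387 = 1.837331575 SGD

1.8373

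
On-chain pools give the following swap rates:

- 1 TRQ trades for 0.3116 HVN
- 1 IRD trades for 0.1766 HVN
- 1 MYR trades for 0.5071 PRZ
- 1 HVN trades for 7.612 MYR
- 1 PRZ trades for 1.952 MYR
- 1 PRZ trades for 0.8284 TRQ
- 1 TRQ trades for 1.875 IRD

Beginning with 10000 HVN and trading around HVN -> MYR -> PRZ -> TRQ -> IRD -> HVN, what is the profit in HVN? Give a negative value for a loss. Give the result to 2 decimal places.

588.26

10000 HVN × 7.612 = 76120 MYR
76120 MYR × 0.5071 = 38600.452 PRZ
38600.452 PRZ × 0.8284 = 31976.6144368 TRQ
31976.6144368 TRQ × 1.875 = 59956.152069 IRD
59956.152069 IRD × 0.1766 = 10588.2564553854 HVN
Net change: 10588.2564553854 − 10000 = 588.2564553854 HVN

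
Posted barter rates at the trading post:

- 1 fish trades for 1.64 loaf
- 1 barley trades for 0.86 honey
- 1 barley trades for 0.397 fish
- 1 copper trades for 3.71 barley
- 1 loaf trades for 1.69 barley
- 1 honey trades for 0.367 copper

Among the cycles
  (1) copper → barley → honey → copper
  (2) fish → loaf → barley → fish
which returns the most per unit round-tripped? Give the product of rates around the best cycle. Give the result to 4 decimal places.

(1) 3.71 × 0.86 × 0.367 = 1.17095
(2) 1.64 × 1.69 × 0.397 = 1.10033
Highest is cycle (1) at 1.1710 (>1, arbitrage).

1.1710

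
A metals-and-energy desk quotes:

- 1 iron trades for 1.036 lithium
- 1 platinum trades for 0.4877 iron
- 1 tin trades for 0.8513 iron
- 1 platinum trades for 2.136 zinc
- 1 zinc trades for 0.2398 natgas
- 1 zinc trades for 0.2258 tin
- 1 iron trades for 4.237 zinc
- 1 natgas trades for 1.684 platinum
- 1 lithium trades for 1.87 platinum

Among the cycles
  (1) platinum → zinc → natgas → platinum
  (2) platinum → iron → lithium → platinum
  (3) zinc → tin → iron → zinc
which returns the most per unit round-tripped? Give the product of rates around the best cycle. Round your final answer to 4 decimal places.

0.9448

(1) 2.136 × 0.2398 × 1.684 = 0.86257
(2) 0.4877 × 1.036 × 1.87 = 0.94483
(3) 0.2258 × 0.8513 × 4.237 = 0.81445
Highest is cycle (2) at 0.9448 (≤1, no arbitrage).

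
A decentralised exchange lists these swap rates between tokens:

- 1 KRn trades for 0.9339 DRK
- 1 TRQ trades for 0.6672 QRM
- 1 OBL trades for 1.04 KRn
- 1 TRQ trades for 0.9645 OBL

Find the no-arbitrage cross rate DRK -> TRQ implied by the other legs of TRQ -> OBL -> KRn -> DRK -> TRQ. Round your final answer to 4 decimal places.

1.0675

Known legs of the cycle: 0.9645 × 1.04 × 0.9339 = 0.936776412
For no arbitrage the full-cycle product must be 1, so the missing rate is 1 / 0.936776412 ≈ 1.067491.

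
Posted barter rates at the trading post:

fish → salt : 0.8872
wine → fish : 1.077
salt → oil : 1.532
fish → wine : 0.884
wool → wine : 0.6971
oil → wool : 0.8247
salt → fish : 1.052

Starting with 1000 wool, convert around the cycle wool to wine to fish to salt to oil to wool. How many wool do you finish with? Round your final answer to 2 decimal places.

841.56

1000 wool × 0.6971 = 697.1 wine
697.1 wine × 1.077 = 750.7767 fish
750.7767 fish × 0.8872 = 666.08908824 salt
666.08908824 salt × 1.532 = 1020.44848318368 oil
1020.44848318368 oil × 0.8247 = 841.563864081580896 wool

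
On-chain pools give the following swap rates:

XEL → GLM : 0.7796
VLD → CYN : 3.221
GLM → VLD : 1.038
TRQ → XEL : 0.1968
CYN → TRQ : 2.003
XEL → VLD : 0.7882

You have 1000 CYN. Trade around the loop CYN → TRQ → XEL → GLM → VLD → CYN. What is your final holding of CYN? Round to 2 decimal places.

1027.46

1000 CYN × 2.003 = 2003 TRQ
2003 TRQ × 0.1968 = 394.1904 XEL
394.1904 XEL × 0.7796 = 307.31083584 GLM
307.31083584 GLM × 1.038 = 318.98864760192 VLD
318.98864760192 VLD × 3.221 = 1027.46243392578432 CYN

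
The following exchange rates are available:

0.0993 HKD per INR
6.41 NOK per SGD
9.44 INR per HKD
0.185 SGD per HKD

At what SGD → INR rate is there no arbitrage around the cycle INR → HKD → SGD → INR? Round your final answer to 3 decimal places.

54.435

Known legs of the cycle: 0.0993 × 0.185 = 0.0183705
For no arbitrage the full-cycle product must be 1, so the missing rate is 1 / 0.0183705 ≈ 54.43510.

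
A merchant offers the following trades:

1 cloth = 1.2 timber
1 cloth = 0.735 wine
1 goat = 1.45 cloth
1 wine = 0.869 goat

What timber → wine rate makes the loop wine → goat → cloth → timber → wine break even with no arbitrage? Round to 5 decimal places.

0.66135

Known legs of the cycle: 0.869 × 1.45 × 1.2 = 1.51206
For no arbitrage the full-cycle product must be 1, so the missing rate is 1 / 1.51206 ≈ 0.6613494.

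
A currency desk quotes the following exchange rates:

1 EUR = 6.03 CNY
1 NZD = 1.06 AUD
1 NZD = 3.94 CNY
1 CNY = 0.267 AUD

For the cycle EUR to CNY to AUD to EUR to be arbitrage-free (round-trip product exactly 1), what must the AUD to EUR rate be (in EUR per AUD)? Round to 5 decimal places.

0.62111

Known legs of the cycle: 6.03 × 0.267 = 1.61001
For no arbitrage the full-cycle product must be 1, so the missing rate is 1 / 1.61001 ≈ 0.6211142.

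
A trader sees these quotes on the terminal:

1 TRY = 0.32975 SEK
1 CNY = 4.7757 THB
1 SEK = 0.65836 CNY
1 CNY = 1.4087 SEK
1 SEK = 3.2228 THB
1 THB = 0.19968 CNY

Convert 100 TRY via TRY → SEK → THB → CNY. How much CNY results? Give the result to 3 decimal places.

100 TRY × 0.32975 = 32.975 SEK
32.975 SEK × 3.2228 = 106.27183 THB
106.27183 THB × 0.19968 = 21.2203590144 CNY

21.220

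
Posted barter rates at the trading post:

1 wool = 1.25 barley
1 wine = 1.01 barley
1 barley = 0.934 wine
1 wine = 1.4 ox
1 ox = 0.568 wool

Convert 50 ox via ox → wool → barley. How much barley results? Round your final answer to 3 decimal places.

50 ox × 0.568 = 28.4 wool
28.4 wool × 1.25 = 35.5 barley

35.500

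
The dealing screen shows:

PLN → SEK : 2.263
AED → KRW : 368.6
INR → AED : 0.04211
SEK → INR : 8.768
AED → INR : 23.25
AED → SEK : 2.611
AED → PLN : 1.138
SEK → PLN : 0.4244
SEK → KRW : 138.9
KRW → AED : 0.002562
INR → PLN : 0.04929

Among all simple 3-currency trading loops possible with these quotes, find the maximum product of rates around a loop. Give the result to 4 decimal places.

INR→PLN→SEK→INR: 0.04929 × 2.263 × 8.768 = 0.97801
INR→AED→SEK→INR: 0.04211 × 2.611 × 8.768 = 0.96403
KRW→AED→SEK→KRW: 0.002562 × 2.611 × 138.9 = 0.92916
Maximum is INR→PLN→SEK→INR at 0.9780; no arbitrage — every cycle loses value.

0.9780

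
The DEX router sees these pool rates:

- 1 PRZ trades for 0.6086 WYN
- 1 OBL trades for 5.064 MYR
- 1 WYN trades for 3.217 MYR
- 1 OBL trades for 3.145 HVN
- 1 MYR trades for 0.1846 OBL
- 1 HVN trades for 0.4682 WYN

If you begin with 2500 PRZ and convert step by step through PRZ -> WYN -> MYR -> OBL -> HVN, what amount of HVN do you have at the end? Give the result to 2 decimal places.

2841.68

2500 PRZ × 0.6086 = 1521.5 WYN
1521.5 WYN × 3.217 = 4894.6655 MYR
4894.6655 MYR × 0.1846 = 903.5552513 OBL
903.5552513 OBL × 3.145 = 2841.6812653385 HVN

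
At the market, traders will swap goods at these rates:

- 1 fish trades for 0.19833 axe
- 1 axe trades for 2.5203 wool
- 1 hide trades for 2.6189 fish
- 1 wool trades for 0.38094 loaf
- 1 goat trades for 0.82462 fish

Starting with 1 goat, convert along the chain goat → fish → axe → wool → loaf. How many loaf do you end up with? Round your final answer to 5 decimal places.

1 goat × 0.82462 = 0.82462 fish
0.82462 fish × 0.19833 = 0.1635468846 axe
0.1635468846 axe × 2.5203 = 0.41218721325738 wool
0.41218721325738 wool × 0.38094 = 0.1570185970182663372 loaf

0.15702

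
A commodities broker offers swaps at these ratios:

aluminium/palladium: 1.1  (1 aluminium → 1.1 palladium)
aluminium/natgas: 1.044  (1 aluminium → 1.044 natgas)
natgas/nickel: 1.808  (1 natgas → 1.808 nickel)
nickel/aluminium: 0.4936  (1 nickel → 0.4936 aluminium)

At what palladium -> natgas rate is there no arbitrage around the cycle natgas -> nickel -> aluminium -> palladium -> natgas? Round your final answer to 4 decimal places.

Known legs of the cycle: 1.808 × 0.4936 × 1.1 = 0.98167168
For no arbitrage the full-cycle product must be 1, so the missing rate is 1 / 0.98167168 ≈ 1.018671.

1.0187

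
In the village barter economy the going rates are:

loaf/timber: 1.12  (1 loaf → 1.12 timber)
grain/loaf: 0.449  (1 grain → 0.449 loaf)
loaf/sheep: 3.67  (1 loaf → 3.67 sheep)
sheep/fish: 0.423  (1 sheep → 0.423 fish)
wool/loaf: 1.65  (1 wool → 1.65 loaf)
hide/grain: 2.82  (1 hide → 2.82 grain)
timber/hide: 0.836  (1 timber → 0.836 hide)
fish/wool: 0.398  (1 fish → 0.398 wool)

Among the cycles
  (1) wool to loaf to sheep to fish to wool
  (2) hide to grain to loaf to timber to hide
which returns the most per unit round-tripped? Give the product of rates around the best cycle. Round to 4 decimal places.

1.1855

(1) 1.65 × 3.67 × 0.423 × 0.398 = 1.01947
(2) 2.82 × 0.449 × 1.12 × 0.836 = 1.18555
Highest is cycle (2) at 1.1855 (>1, arbitrage).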